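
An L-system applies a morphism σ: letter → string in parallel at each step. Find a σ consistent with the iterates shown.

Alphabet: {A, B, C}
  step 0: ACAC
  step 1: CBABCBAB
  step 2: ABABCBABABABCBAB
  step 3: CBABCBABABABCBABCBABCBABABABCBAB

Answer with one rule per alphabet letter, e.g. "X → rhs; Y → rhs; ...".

A->CB, B->AB, C->AB

  step 2 ⇒ step 3: ABABCBABABABCBAB ⇒ CB·AB·CB·AB·AB·AB·CB·AB·CB·AB·CB·AB·AB·AB·CB·AB
    A ↦ CB
    B ↦ AB
    C ↦ AB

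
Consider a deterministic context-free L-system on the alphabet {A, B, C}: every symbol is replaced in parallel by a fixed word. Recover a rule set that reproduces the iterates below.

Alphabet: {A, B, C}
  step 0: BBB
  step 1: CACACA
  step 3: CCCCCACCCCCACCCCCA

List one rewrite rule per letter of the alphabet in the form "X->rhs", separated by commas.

  step 0 ⇒ step 1: BBB ⇒ CA·CA·CA
    B ↦ CA
    A ↦ B  (constrained at step 1)
    C ↦ CC  (constrained at step 1)

A->B, B->CA, C->CC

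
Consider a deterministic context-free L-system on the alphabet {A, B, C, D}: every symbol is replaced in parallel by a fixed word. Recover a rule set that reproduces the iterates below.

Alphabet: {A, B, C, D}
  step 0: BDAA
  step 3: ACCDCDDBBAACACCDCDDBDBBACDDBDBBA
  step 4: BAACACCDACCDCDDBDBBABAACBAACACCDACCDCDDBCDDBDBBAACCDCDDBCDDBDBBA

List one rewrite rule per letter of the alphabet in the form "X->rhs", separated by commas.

  step 3 ⇒ step 4: ACCDCDDBBAACACCDCDDBDBBACDDBDBBA ⇒ BA·AC·AC·CD·AC·CD·CD·DB·DB·BA·BA·AC·BA·AC·AC·CD·AC·CD·CD·DB·CD·DB·DB·BA·AC·CD·CD·DB·CD·DB·DB·BA
    A ↦ BA
    B ↦ DB
    C ↦ AC
    D ↦ CD

A->BA, B->DB, C->AC, D->CD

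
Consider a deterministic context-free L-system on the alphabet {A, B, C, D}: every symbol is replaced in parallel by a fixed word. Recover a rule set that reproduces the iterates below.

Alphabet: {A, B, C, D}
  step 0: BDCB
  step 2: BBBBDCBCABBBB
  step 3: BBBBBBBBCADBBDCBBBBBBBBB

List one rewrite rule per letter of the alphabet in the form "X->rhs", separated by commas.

  step 2 ⇒ step 3: BBBBDCBCABBBB ⇒ BB·BB·BB·BB·CA·D·BB·D·CB·BB·BB·BB·BB
    A ↦ CB
    B ↦ BB
    C ↦ D
    D ↦ CA

A->CB, B->BB, C->D, D->CA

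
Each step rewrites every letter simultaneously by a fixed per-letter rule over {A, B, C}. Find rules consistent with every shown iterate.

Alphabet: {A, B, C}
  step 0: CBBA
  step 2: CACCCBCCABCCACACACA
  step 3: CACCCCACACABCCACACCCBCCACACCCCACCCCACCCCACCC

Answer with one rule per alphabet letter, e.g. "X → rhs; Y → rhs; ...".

  step 2 ⇒ step 3: CACCCBCCABCCACACACA ⇒ CA·CCC·CA·CA·CA·BC·CA·CA·CCC·BC·CA·CA·CCC·CA·CCC·CA·CCC·CA·CCC
    A ↦ CCC
    B ↦ BC
    C ↦ CA

A->CCC, B->BC, C->CA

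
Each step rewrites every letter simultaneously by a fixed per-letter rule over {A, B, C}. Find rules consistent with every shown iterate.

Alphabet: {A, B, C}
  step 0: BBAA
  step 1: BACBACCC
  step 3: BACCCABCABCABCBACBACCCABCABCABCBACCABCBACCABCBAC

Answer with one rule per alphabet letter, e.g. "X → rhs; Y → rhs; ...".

  step 0 ⇒ step 1: BBAA ⇒ BAC·BAC·C·C
    A ↦ C
    B ↦ BAC
    C ↦ CAB  (constrained at step 1)

A->C, B->BAC, C->CAB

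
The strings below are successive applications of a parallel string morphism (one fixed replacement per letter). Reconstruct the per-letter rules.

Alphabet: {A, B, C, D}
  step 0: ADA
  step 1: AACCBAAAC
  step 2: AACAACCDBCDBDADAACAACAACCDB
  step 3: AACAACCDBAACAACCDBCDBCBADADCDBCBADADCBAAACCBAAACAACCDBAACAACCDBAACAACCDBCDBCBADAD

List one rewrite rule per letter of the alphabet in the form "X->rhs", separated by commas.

  step 2 ⇒ step 3: AACAACCDBCDBDADAACAACAACCDB ⇒ AAC·AAC·CDB·AAC·AAC·CDB·CDB·CBA·DAD·CDB·CBA·DAD·CBA·AAC·CBA·AAC·AAC·CDB·AAC·AAC·CDB·AAC·AAC·CDB·CDB·CBA·DAD
    A ↦ AAC
    B ↦ DAD
    C ↦ CDB
    D ↦ CBA

A->AAC, B->DAD, C->CDB, D->CBA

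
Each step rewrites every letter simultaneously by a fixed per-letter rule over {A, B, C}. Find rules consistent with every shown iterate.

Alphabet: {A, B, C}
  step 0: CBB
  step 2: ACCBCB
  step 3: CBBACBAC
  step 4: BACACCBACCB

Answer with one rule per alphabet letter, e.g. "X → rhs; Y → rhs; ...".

  step 3 ⇒ step 4: CBBACBAC ⇒ B·AC·AC·C·B·AC·C·B
    A ↦ C
    B ↦ AC
    C ↦ B

A->C, B->AC, C->B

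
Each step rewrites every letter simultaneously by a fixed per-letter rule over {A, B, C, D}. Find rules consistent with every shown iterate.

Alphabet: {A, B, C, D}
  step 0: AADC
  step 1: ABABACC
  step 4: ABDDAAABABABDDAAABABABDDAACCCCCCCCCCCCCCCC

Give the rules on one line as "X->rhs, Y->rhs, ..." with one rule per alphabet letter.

  step 0 ⇒ step 1: AADC ⇒ AB·AB·A·CC
    A ↦ AB
    C ↦ CC
    D ↦ A
    B ↦ DD  (constrained at step 1)

A->AB, B->DD, C->CC, D->A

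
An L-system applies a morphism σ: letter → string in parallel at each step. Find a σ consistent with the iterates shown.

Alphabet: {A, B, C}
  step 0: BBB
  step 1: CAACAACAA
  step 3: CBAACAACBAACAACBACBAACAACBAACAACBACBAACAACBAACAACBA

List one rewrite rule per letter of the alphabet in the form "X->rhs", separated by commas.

  step 0 ⇒ step 1: BBB ⇒ CAA·CAA·CAA
    B ↦ CAA
    A ↦ CBA  (constrained at step 1)
    C ↦ A  (constrained at step 1)

A->CBA, B->CAA, C->A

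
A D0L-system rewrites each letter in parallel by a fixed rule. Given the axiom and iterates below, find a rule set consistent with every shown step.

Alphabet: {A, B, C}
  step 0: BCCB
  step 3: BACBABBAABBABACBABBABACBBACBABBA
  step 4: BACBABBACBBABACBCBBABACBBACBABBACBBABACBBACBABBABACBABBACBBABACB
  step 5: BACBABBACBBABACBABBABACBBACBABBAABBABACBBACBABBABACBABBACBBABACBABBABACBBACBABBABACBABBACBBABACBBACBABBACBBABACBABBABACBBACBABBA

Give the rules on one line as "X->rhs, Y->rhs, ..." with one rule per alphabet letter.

  step 4 ⇒ step 5: BACBABBACBBABACBCBBABACBBACBABBACBBABACBBACBABBABACBABBACBBABACB ⇒ BA·CB·AB·BA·CB·BA·BA·CB·AB·BA·BA·CB·BA·CB·AB·BA·AB·BA·BA·CB·BA·CB·AB·BA·BA·CB·AB·BA·CB·BA·BA·CB·AB·BA·BA·CB·BA·CB·AB·BA·BA·CB·AB·BA·CB·BA·BA·CB·BA·CB·AB·BA·CB·BA·BA·CB·AB·BA·BA·CB·BA·CB·AB·BA
    A ↦ CB
    B ↦ BA
    C ↦ AB

A->CB, B->BA, C->AB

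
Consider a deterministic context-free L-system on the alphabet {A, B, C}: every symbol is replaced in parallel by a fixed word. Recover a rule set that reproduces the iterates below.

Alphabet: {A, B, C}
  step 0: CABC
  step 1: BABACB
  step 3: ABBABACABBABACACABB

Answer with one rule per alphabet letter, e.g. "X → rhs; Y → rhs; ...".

A->AB, B->AC, C->B

  step 0 ⇒ step 1: CABC ⇒ B·AB·AC·B
    A ↦ AB
    B ↦ AC
    C ↦ B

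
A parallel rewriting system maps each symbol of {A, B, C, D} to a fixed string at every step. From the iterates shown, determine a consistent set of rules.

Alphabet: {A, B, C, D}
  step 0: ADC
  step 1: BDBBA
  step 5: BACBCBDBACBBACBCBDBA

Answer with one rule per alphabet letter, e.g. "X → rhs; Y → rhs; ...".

A->BD, B->C, C->BA, D->B

  step 0 ⇒ step 1: ADC ⇒ BD·B·BA
    A ↦ BD
    C ↦ BA
    D ↦ B
    B ↦ C  (constrained at step 1)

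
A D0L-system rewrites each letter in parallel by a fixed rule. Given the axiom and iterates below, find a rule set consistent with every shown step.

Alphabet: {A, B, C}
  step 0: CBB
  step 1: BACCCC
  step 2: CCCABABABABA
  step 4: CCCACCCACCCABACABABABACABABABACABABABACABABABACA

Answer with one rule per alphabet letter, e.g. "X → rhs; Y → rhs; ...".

A->CA, B->CC, C->BA

  step 1 ⇒ step 2: BACCCC ⇒ CC·CA·BA·BA·BA·BA
    A ↦ CA
    B ↦ CC
    C ↦ BA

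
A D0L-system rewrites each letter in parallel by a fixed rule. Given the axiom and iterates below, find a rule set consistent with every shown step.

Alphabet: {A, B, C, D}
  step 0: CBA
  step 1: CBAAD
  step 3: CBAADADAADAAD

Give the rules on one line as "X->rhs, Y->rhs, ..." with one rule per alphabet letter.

  step 0 ⇒ step 1: CBA ⇒ CB·A·AD
    A ↦ AD
    B ↦ A
    C ↦ CB
    D ↦ A  (constrained at step 1)

A->AD, B->A, C->CB, D->A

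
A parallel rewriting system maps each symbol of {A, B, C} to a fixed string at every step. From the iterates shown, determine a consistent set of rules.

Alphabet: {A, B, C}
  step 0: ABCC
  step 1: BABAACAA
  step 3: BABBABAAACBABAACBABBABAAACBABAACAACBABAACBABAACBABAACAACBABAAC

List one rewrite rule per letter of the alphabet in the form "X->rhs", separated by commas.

  step 0 ⇒ step 1: ABCC ⇒ BAB·AAC·A·A
    A ↦ BAB
    B ↦ AAC
    C ↦ A

A->BAB, B->AAC, C->A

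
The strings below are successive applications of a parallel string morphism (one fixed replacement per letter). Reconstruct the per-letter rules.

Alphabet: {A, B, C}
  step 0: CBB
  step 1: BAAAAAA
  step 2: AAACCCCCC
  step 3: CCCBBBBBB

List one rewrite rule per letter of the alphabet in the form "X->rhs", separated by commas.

  step 2 ⇒ step 3: AAACCCCCC ⇒ C·C·C·B·B·B·B·B·B
    A ↦ C
    C ↦ B
  step 0 ⇒ step 1: CBB ⇒ B·AAA·AAA
    B ↦ AAA

A->C, B->AAA, C->B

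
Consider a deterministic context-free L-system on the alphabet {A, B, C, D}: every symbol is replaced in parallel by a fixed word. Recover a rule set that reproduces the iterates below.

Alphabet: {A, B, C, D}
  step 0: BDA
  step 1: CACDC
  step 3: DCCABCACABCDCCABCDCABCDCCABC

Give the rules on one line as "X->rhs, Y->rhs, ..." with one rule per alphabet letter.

  step 0 ⇒ step 1: BDA ⇒ C·AC·DC
    A ↦ DC
    B ↦ C
    D ↦ AC
    C ↦ ABC  (constrained at step 1)

A->DC, B->C, C->ABC, D->AC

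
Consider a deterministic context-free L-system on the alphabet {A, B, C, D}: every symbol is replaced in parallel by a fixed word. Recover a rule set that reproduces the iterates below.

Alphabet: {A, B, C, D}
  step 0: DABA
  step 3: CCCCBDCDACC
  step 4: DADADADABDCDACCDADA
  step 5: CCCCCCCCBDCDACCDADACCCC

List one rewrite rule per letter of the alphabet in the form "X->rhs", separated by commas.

A->C, B->BD, C->DA, D->C

  step 4 ⇒ step 5: DADADADABDCDACCDADA ⇒ C·C·C·C·C·C·C·C·BD·C·DA·C·C·DA·DA·C·C·C·C
    A ↦ C
    B ↦ BD
    C ↦ DA
    D ↦ C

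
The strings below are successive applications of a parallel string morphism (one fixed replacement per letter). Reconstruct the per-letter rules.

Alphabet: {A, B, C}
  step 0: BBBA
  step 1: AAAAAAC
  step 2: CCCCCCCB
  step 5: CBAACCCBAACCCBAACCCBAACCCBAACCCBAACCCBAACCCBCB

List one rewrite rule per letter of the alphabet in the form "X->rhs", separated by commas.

  step 1 ⇒ step 2: AAAAAAC ⇒ C·C·C·C·C·C·CB
    A ↦ C
    C ↦ CB
  step 0 ⇒ step 1: BBBA ⇒ AA·AA·AA·C
    B ↦ AA

A->C, B->AA, C->CB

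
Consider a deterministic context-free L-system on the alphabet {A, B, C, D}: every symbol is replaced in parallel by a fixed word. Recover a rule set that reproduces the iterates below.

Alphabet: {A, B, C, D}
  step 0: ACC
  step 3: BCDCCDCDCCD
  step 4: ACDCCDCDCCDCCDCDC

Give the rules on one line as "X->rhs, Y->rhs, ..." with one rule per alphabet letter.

A->B, B->A, C->CD, D->C

  step 3 ⇒ step 4: BCDCCDCDCCD ⇒ A·CD·C·CD·CD·C·CD·C·CD·CD·C
    B ↦ A
    C ↦ CD
    D ↦ C
    A ↦ B  (constrained at step 0)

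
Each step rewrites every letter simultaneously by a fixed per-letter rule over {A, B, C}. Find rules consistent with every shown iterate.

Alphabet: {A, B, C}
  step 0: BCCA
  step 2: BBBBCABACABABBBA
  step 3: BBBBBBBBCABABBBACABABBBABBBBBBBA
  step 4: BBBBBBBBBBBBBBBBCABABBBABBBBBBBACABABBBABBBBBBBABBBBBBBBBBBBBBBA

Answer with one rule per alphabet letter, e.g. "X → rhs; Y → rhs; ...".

A->BA, B->BB, C->CA

  step 3 ⇒ step 4: BBBBBBBBCABABBBACABABBBABBBBBBBA ⇒ BB·BB·BB·BB·BB·BB·BB·BB·CA·BA·BB·BA·BB·BB·BB·BA·CA·BA·BB·BA·BB·BB·BB·BA·BB·BB·BB·BB·BB·BB·BB·BA
    A ↦ BA
    B ↦ BB
    C ↦ CA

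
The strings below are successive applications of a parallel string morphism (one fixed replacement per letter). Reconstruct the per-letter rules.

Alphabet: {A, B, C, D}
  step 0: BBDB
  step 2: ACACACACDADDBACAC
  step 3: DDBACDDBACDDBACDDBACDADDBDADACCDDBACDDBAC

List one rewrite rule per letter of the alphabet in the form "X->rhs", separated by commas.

A->DDB, B->CC, C->AC, D->DA

  step 2 ⇒ step 3: ACACACACDADDBACAC ⇒ DDB·AC·DDB·AC·DDB·AC·DDB·AC·DA·DDB·DA·DA·CC·DDB·AC·DDB·AC
    A ↦ DDB
    B ↦ CC
    C ↦ AC
    D ↦ DA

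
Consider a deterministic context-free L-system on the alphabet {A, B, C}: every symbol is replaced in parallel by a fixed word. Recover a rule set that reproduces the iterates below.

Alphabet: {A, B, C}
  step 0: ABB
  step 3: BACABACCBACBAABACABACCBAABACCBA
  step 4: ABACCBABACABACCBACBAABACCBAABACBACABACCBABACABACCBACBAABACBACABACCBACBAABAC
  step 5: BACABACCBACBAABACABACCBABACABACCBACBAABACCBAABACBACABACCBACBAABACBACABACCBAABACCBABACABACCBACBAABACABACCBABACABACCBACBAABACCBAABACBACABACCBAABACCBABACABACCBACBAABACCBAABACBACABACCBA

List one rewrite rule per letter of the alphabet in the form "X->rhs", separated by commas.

  step 4 ⇒ step 5: ABACCBABACABACCBACBAABACCBAABACBACABACCBABACABACCBACBAABACBACABACCBACBAABAC ⇒ BAC·A·BAC·CBA·CBA·A·BAC·A·BAC·CBA·BAC·A·BAC·CBA·CBA·A·BAC·CBA·A·BAC·BAC·A·BAC·CBA·CBA·A·BAC·BAC·A·BAC·CBA·A·BAC·CBA·BAC·A·BAC·CBA·CBA·A·BAC·A·BAC·CBA·BAC·A·BAC·CBA·CBA·A·BAC·CBA·A·BAC·BAC·A·BAC·CBA·A·BAC·CBA·BAC·A·BAC·CBA·CBA·A·BAC·CBA·A·BAC·BAC·A·BAC·CBA
    A ↦ BAC
    B ↦ A
    C ↦ CBA

A->BAC, B->A, C->CBA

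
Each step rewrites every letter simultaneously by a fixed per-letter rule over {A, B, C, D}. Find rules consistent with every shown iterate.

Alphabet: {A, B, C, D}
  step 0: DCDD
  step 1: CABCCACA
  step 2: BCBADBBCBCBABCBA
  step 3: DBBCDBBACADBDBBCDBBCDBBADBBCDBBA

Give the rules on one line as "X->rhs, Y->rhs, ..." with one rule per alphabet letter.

  step 2 ⇒ step 3: BCBADBBCBCBABCBA ⇒ DB·BC·DB·BA·CA·DB·DB·BC·DB·BC·DB·BA·DB·BC·DB·BA
    A ↦ BA
    B ↦ DB
    C ↦ BC
    D ↦ CA

A->BA, B->DB, C->BC, D->CA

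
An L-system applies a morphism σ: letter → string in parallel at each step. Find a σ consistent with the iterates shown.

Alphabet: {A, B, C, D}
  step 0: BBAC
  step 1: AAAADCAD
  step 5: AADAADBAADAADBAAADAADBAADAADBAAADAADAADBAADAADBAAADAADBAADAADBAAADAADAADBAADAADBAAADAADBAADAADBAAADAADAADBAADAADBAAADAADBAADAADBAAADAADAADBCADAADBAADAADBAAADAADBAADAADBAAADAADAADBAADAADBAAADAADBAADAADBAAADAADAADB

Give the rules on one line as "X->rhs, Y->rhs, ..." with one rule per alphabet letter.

A->AAD, B->A, C->CAD, D->B

  step 0 ⇒ step 1: BBAC ⇒ A·A·AAD·CAD
    A ↦ AAD
    B ↦ A
    C ↦ CAD
    D ↦ B  (constrained at step 1)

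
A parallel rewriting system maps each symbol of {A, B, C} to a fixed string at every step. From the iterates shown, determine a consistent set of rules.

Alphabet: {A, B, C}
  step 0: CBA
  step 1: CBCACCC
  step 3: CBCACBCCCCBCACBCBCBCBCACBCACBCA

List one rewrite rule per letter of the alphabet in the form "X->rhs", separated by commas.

  step 0 ⇒ step 1: CBA ⇒ CB·CA·CCC
    A ↦ CCC
    B ↦ CA
    C ↦ CB

A->CCC, B->CA, C->CB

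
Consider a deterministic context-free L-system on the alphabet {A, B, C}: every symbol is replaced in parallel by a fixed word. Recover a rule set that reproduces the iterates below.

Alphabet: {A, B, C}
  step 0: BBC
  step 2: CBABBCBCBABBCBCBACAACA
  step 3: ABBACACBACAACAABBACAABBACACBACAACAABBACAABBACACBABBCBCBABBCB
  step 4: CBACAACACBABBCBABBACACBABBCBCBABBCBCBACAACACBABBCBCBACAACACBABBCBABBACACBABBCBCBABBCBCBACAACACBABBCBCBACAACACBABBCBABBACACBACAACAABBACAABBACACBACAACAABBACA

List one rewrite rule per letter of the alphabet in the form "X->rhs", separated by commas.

  step 3 ⇒ step 4: ABBACACBACAACAABBACAABBACACBACAACAABBACAABBACACBABBCBCBABBCB ⇒ CB·ACA·ACA·CB·ABB·CB·ABB·ACA·CB·ABB·CB·CB·ABB·CB·CB·ACA·ACA·CB·ABB·CB·CB·ACA·ACA·CB·ABB·CB·ABB·ACA·CB·ABB·CB·CB·ABB·CB·CB·ACA·ACA·CB·ABB·CB·CB·ACA·ACA·CB·ABB·CB·ABB·ACA·CB·ACA·ACA·ABB·ACA·ABB·ACA·CB·ACA·ACA·ABB·ACA
    A ↦ CB
    B ↦ ACA
    C ↦ ABB

A->CB, B->ACA, C->ABB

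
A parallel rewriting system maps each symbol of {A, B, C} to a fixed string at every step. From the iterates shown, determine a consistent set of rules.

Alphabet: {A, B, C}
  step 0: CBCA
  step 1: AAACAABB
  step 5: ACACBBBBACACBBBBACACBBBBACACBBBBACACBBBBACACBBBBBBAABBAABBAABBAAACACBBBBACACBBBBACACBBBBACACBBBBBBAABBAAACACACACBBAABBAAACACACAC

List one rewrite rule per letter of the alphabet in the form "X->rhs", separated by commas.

A->BB, B->AC, C->AA

  step 0 ⇒ step 1: CBCA ⇒ AA·AC·AA·BB
    A ↦ BB
    B ↦ AC
    C ↦ AA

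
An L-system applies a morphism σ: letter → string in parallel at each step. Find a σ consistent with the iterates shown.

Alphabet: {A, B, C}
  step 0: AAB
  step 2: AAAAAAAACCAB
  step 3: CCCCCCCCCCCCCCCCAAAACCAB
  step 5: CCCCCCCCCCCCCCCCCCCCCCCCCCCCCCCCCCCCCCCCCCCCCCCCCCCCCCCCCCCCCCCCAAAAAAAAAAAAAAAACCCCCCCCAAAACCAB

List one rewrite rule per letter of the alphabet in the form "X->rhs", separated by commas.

  step 2 ⇒ step 3: AAAAAAAACCAB ⇒ CC·CC·CC·CC·CC·CC·CC·CC·AA·AA·CC·AB
    A ↦ CC
    B ↦ AB
    C ↦ AA

A->CC, B->AB, C->AA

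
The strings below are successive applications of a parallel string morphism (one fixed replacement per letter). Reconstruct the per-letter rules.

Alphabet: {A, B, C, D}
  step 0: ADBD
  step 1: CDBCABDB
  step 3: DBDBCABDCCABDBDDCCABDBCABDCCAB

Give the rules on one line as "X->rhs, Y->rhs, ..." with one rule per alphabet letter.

A->C, B->CAB, C->D, D->DB

  step 0 ⇒ step 1: ADBD ⇒ C·DB·CAB·DB
    A ↦ C
    B ↦ CAB
    D ↦ DB
    C ↦ D  (constrained at step 1)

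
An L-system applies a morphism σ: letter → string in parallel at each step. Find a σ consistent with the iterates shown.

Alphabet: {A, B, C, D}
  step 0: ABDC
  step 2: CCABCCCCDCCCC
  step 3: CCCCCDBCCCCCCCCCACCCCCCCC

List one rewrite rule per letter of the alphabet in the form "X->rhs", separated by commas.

  step 2 ⇒ step 3: CCABCCCCDCCCC ⇒ CC·CC·CD·BC·CC·CC·CC·CC·A·CC·CC·CC·CC
    A ↦ CD
    B ↦ BC
    C ↦ CC
    D ↦ A

A->CD, B->BC, C->CC, D->A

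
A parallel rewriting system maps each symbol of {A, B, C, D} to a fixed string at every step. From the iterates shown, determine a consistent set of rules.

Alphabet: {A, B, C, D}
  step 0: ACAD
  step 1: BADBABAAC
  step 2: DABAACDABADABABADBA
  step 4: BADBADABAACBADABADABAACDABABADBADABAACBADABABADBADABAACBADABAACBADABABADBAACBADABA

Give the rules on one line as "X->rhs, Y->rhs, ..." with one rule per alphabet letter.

  step 1 ⇒ step 2: BADBABAAC ⇒ DA·BA·AC·DA·BA·DA·BA·BA·DBA
    A ↦ BA
    B ↦ DA
    C ↦ DBA
    D ↦ AC

A->BA, B->DA, C->DBA, D->AC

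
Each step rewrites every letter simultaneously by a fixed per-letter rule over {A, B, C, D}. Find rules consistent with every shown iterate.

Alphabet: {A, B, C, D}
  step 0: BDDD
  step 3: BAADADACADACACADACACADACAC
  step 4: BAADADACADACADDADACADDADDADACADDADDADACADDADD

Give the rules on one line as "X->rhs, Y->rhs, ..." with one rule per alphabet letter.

A->AD, B->BA, C->D, D->AC

  step 3 ⇒ step 4: BAADADACADACACADACACADACAC ⇒ BA·AD·AD·AC·AD·AC·AD·D·AD·AC·AD·D·AD·D·AD·AC·AD·D·AD·D·AD·AC·AD·D·AD·D
    A ↦ AD
    B ↦ BA
    C ↦ D
    D ↦ AC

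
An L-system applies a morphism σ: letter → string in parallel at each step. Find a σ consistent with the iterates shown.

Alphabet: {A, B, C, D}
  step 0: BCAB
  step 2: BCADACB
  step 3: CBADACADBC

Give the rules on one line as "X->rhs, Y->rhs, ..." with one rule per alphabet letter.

A->AD, B->C, C->B, D->AC

  step 2 ⇒ step 3: BCADACB ⇒ C·B·AD·AC·AD·B·C
    A ↦ AD
    B ↦ C
    C ↦ B
    D ↦ AC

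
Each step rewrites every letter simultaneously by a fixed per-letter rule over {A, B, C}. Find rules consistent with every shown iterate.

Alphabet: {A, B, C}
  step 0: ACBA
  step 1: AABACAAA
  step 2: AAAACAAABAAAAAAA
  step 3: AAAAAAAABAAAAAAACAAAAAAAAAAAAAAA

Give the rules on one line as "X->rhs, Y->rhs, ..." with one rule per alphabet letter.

A->AA, B->CA, C->BA

  step 2 ⇒ step 3: AAAACAAABAAAAAAA ⇒ AA·AA·AA·AA·BA·AA·AA·AA·CA·AA·AA·AA·AA·AA·AA·AA
    A ↦ AA
    B ↦ CA
    C ↦ BA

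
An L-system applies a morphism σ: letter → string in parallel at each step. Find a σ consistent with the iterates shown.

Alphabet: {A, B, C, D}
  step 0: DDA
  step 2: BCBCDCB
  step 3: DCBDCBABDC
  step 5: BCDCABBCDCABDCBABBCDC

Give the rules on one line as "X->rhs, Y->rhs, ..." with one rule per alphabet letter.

A->BC, B->DC, C->B, D->A

  step 2 ⇒ step 3: BCBCDCB ⇒ DC·B·DC·B·A·B·DC
    B ↦ DC
    C ↦ B
    D ↦ A
    A ↦ BC  (constrained at step 0)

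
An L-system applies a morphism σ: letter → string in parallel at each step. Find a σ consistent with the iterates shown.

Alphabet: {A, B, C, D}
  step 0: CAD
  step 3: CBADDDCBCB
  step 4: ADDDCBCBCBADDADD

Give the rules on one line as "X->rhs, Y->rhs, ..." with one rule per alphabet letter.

  step 3 ⇒ step 4: CBADDDCBCB ⇒ A·DD·D·CB·CB·CB·A·DD·A·DD
    A ↦ D
    B ↦ DD
    C ↦ A
    D ↦ CB

A->D, B->DD, C->A, D->CB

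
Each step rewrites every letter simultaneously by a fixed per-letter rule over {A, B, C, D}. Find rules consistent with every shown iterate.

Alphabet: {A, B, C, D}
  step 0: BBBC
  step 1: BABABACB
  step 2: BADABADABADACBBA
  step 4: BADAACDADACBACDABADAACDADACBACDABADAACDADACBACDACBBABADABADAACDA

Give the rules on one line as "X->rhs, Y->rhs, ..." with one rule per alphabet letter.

A->DA, B->BA, C->CB, D->AC

  step 1 ⇒ step 2: BABABACB ⇒ BA·DA·BA·DA·BA·DA·CB·BA
    A ↦ DA
    B ↦ BA
    C ↦ CB
    D ↦ AC  (constrained at step 2)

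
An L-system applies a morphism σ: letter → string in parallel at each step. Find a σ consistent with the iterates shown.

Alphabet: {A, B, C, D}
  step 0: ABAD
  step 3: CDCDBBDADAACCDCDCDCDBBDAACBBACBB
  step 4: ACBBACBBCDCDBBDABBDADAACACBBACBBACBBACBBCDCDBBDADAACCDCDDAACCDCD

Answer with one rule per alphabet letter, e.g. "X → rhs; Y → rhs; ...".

  step 3 ⇒ step 4: CDCDBBDADAACCDCDCDCDBBDAACBBACBB ⇒ AC·BB·AC·BB·CD·CD·BB·DA·BB·DA·DA·AC·AC·BB·AC·BB·AC·BB·AC·BB·CD·CD·BB·DA·DA·AC·CD·CD·DA·AC·CD·CD
    A ↦ DA
    B ↦ CD
    C ↦ AC
    D ↦ BB

A->DA, B->CD, C->AC, D->BB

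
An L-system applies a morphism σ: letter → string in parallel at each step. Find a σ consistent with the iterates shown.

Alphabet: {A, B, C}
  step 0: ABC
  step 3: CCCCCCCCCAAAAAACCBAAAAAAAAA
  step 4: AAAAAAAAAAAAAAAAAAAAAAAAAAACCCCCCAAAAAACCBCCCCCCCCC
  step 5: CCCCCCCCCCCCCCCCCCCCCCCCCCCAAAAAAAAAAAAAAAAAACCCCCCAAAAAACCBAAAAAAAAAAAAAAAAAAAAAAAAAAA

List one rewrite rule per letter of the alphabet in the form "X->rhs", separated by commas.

  step 4 ⇒ step 5: AAAAAAAAAAAAAAAAAAAAAAAAAAACCCCCCAAAAAACCBCCCCCCCCC ⇒ C·C·C·C·C·C·C·C·C·C·C·C·C·C·C·C·C·C·C·C·C·C·C·C·C·C·C·AAA·AAA·AAA·AAA·AAA·AAA·C·C·C·C·C·C·AAA·AAA·CCB·AAA·AAA·AAA·AAA·AAA·AAA·AAA·AAA·AAA
    A ↦ C
    B ↦ CCB
    C ↦ AAA

A->C, B->CCB, C->AAA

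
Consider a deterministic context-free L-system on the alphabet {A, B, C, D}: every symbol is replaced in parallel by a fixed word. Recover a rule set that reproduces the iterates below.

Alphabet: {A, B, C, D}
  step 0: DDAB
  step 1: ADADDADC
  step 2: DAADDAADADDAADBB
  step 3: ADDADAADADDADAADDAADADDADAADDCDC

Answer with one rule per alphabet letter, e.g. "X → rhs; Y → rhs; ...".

A->DA, B->DC, C->BB, D->AD

  step 2 ⇒ step 3: DAADDAADADDAADBB ⇒ AD·DA·DA·AD·AD·DA·DA·AD·DA·AD·AD·DA·DA·AD·DC·DC
    A ↦ DA
    B ↦ DC
    D ↦ AD
  step 1 ⇒ step 2: ADADDADC ⇒ DA·AD·DA·AD·AD·DA·AD·BB
    C ↦ BB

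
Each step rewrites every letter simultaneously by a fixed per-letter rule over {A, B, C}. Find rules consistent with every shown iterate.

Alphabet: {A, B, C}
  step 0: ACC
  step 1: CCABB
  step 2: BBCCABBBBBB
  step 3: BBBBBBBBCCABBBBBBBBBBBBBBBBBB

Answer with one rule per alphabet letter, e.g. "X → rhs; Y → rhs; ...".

  step 2 ⇒ step 3: BBCCABBBBBB ⇒ BBB·BBB·B·B·CCA·BBB·BBB·BBB·BBB·BBB·BBB
    A ↦ CCA
    B ↦ BBB
    C ↦ B

A->CCA, B->BBB, C->B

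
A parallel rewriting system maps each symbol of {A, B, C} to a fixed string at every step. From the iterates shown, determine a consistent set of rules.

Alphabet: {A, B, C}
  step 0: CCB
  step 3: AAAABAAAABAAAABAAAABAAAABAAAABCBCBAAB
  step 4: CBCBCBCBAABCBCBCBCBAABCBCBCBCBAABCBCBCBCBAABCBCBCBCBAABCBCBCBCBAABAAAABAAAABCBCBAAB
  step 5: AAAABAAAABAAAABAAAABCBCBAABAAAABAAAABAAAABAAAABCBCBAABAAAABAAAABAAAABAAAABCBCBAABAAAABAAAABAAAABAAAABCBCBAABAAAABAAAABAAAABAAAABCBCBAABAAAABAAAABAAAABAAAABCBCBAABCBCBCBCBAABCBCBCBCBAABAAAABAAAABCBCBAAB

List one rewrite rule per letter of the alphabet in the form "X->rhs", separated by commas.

  step 4 ⇒ step 5: CBCBCBCBAABCBCBCBCBAABCBCBCBCBAABCBCBCBCBAABCBCBCBCBAABCBCBCBCBAABAAAABAAAABCBCBAAB ⇒ AA·AAB·AA·AAB·AA·AAB·AA·AAB·CB·CB·AAB·AA·AAB·AA·AAB·AA·AAB·AA·AAB·CB·CB·AAB·AA·AAB·AA·AAB·AA·AAB·AA·AAB·CB·CB·AAB·AA·AAB·AA·AAB·AA·AAB·AA·AAB·CB·CB·AAB·AA·AAB·AA·AAB·AA·AAB·AA·AAB·CB·CB·AAB·AA·AAB·AA·AAB·AA·AAB·AA·AAB·CB·CB·AAB·CB·CB·CB·CB·AAB·CB·CB·CB·CB·AAB·AA·AAB·AA·AAB·CB·CB·AAB
    A ↦ CB
    B ↦ AAB
    C ↦ AA

A->CB, B->AAB, C->AA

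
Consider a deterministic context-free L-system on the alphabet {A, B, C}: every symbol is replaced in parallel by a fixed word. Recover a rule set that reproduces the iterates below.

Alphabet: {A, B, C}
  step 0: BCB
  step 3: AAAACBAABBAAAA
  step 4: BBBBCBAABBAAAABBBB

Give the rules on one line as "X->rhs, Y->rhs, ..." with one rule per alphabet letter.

  step 3 ⇒ step 4: AAAACBAABBAAAA ⇒ B·B·B·B·CB·AA·B·B·AA·AA·B·B·B·B
    A ↦ B
    B ↦ AA
    C ↦ CB

A->B, B->AA, C->CB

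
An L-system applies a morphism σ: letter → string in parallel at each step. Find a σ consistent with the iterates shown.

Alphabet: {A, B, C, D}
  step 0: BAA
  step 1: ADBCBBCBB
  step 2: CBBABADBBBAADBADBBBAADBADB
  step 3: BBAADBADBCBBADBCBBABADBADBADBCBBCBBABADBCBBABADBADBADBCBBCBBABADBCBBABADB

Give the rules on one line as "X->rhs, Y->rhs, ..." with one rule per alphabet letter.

A->CBB, B->ADB, C->BBA, D->AB

  step 2 ⇒ step 3: CBBABADBBBAADBADBBBAADBADB ⇒ BBA·ADB·ADB·CBB·ADB·CBB·AB·ADB·ADB·ADB·CBB·CBB·AB·ADB·CBB·AB·ADB·ADB·ADB·CBB·CBB·AB·ADB·CBB·AB·ADB
    A ↦ CBB
    B ↦ ADB
    C ↦ BBA
    D ↦ AB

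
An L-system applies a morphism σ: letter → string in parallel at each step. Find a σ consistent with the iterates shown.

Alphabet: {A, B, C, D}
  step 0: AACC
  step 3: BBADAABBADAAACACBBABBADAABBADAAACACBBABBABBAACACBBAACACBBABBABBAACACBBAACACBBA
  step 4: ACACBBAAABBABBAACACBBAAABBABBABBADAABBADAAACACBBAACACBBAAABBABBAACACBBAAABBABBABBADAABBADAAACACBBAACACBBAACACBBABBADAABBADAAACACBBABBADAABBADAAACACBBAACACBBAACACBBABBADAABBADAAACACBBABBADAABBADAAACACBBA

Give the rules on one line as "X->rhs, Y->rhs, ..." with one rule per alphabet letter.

A->BBA, B->AC, C->DAA, D->AA

  step 3 ⇒ step 4: BBADAABBADAAACACBBABBADAABBADAAACACBBABBABBAACACBBAACACBBABBABBAACACBBAACACBBA ⇒ AC·AC·BBA·AA·BBA·BBA·AC·AC·BBA·AA·BBA·BBA·BBA·DAA·BBA·DAA·AC·AC·BBA·AC·AC·BBA·AA·BBA·BBA·AC·AC·BBA·AA·BBA·BBA·BBA·DAA·BBA·DAA·AC·AC·BBA·AC·AC·BBA·AC·AC·BBA·BBA·DAA·BBA·DAA·AC·AC·BBA·BBA·DAA·BBA·DAA·AC·AC·BBA·AC·AC·BBA·AC·AC·BBA·BBA·DAA·BBA·DAA·AC·AC·BBA·BBA·DAA·BBA·DAA·AC·AC·BBA
    A ↦ BBA
    B ↦ AC
    C ↦ DAA
    D ↦ AA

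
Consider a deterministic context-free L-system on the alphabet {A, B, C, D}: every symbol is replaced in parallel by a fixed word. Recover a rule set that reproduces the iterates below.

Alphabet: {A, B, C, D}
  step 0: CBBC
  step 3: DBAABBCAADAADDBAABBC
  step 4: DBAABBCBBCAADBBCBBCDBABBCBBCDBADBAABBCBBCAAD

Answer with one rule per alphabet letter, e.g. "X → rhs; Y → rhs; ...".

A->BBC, B->A, C->D, D->DBA

  step 3 ⇒ step 4: DBAABBCAADAADDBAABBC ⇒ DBA·A·BBC·BBC·A·A·D·BBC·BBC·DBA·BBC·BBC·DBA·DBA·A·BBC·BBC·A·A·D
    A ↦ BBC
    B ↦ A
    C ↦ D
    D ↦ DBA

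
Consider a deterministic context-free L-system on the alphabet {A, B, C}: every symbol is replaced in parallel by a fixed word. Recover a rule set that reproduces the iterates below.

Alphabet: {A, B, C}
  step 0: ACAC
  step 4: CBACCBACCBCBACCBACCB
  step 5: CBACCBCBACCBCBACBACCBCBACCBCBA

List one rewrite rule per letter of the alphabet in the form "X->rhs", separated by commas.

  step 4 ⇒ step 5: CBACCBACCBCBACCBACCB ⇒ CB·A·C·CB·CB·A·C·CB·CB·A·CB·A·C·CB·CB·A·C·CB·CB·A
    A ↦ C
    B ↦ A
    C ↦ CB

A->C, B->A, C->CB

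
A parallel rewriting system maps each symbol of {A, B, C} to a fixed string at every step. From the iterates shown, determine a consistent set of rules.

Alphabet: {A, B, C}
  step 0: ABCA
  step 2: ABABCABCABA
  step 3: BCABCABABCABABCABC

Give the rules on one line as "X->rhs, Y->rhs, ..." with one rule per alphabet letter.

A->BC, B->A, C->BA

  step 2 ⇒ step 3: ABABCABCABA ⇒ BC·A·BC·A·BA·BC·A·BA·BC·A·BC
    A ↦ BC
    B ↦ A
    C ↦ BA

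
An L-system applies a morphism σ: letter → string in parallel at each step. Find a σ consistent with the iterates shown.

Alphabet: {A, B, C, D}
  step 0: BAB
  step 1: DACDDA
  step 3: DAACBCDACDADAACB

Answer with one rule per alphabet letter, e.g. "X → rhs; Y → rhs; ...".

  step 0 ⇒ step 1: BAB ⇒ DA·CD·DA
    A ↦ CD
    B ↦ DA
    C ↦ AC  (constrained at step 1)
    D ↦ B  (constrained at step 1)

A->CD, B->DA, C->AC, D->B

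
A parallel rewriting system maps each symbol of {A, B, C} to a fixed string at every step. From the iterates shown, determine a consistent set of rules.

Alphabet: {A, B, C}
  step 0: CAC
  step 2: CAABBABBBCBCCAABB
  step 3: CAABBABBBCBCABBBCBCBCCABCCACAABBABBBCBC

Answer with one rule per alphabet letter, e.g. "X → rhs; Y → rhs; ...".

A->ABB, B->BC, C->CA

  step 2 ⇒ step 3: CAABBABBBCBCCAABB ⇒ CA·ABB·ABB·BC·BC·ABB·BC·BC·BC·CA·BC·CA·CA·ABB·ABB·BC·BC
    A ↦ ABB
    B ↦ BC
    C ↦ CA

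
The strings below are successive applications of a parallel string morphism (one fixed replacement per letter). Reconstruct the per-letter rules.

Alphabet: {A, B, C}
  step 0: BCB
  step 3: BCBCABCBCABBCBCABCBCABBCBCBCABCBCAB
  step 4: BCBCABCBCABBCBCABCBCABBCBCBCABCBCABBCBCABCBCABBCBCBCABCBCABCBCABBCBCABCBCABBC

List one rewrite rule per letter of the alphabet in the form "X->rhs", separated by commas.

A->B, B->BC, C->BCA

  step 3 ⇒ step 4: BCBCABCBCABBCBCABCBCABBCBCBCABCBCAB ⇒ BC·BCA·BC·BCA·B·BC·BCA·BC·BCA·B·BC·BC·BCA·BC·BCA·B·BC·BCA·BC·BCA·B·BC·BC·BCA·BC·BCA·BC·BCA·B·BC·BCA·BC·BCA·B·BC
    A ↦ B
    B ↦ BC
    C ↦ BCA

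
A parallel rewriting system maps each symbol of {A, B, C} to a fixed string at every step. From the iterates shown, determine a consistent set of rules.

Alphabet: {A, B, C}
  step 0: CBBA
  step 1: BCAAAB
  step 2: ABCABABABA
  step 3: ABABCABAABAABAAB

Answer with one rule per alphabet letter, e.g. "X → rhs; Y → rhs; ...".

A->AB, B->A, C->BC

  step 2 ⇒ step 3: ABCABABABA ⇒ AB·A·BC·AB·A·AB·A·AB·A·AB
    A ↦ AB
    B ↦ A
    C ↦ BC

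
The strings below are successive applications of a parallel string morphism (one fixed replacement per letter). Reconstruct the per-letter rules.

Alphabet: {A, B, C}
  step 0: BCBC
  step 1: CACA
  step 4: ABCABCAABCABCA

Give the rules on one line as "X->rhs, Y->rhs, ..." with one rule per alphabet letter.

A->AB, B->C, C->A

  step 0 ⇒ step 1: BCBC ⇒ C·A·C·A
    B ↦ C
    C ↦ A
    A ↦ AB  (constrained at step 1)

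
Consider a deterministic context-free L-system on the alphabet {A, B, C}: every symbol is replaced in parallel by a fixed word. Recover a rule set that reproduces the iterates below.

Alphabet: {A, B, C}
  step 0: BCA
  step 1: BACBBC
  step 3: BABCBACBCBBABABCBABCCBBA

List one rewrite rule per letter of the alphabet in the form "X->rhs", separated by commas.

A->BC, B->BA, C->CB

  step 0 ⇒ step 1: BCA ⇒ BA·CB·BC
    A ↦ BC
    B ↦ BA
    C ↦ CB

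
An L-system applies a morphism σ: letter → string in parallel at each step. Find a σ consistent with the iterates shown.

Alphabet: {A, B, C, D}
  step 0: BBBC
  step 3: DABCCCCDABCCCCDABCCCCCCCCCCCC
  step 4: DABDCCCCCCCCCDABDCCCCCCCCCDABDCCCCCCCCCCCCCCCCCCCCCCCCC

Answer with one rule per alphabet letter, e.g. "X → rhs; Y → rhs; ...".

  step 3 ⇒ step 4: DABCCCCDABCCCCDABCCCCCCCCCCCC ⇒ DA·B·DC·CC·CC·CC·CC·DA·B·DC·CC·CC·CC·CC·DA·B·DC·CC·CC·CC·CC·CC·CC·CC·CC·CC·CC·CC·CC
    A ↦ B
    B ↦ DC
    C ↦ CC
    D ↦ DA

A->B, B->DC, C->CC, D->DA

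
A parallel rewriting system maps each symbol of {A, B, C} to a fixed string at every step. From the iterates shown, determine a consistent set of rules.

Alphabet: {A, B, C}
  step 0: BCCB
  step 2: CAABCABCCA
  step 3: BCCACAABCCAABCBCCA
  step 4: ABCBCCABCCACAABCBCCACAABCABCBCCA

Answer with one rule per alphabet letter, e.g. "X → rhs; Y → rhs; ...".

  step 3 ⇒ step 4: BCCACAABCCAABCBCCA ⇒ A·BC·BC·CA·BC·CA·CA·A·BC·BC·CA·CA·A·BC·A·BC·BC·CA
    A ↦ CA
    B ↦ A
    C ↦ BC

A->CA, B->A, C->BC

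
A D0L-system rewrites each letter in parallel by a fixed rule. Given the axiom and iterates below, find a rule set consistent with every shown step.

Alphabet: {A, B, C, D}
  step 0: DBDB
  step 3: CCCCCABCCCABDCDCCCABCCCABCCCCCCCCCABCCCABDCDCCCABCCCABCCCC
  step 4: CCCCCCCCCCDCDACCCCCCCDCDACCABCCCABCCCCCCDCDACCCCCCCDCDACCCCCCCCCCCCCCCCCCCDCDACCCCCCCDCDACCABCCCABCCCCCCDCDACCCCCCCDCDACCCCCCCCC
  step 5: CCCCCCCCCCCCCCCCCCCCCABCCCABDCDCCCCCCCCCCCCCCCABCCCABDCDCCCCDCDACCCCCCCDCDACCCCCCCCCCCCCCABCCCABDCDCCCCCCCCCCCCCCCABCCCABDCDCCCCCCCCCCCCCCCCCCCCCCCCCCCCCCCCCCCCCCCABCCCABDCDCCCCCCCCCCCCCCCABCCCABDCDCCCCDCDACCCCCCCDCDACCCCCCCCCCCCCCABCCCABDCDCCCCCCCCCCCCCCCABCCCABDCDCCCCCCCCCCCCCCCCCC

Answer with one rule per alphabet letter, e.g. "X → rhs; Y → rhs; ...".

  step 4 ⇒ step 5: CCCCCCCCCCDCDACCCCCCCDCDACCABCCCABCCCCCCDCDACCCCCCCDCDACCCCCCCCCCCCCCCCCCCDCDACCCCCCCDCDACCABCCCABCCCCCCDCDACCCCCCCDCDACCCCCCCCC ⇒ CC·CC·CC·CC·CC·CC·CC·CC·CC·CC·CAB·CC·CAB·DCD·CC·CC·CC·CC·CC·CC·CC·CAB·CC·CAB·DCD·CC·CC·DCD·AC·CC·CC·CC·DCD·AC·CC·CC·CC·CC·CC·CC·CAB·CC·CAB·DCD·CC·CC·CC·CC·CC·CC·CC·CAB·CC·CAB·DCD·CC·CC·CC·CC·CC·CC·CC·CC·CC·CC·CC·CC·CC·CC·CC·CC·CC·CC·CC·CAB·CC·CAB·DCD·CC·CC·CC·CC·CC·CC·CC·CAB·CC·CAB·DCD·CC·CC·DCD·AC·CC·CC·CC·DCD·AC·CC·CC·CC·CC·CC·CC·CAB·CC·CAB·DCD·CC·CC·CC·CC·CC·CC·CC·CAB·CC·CAB·DCD·CC·CC·CC·CC·CC·CC·CC·CC·CC
    A ↦ DCD
    B ↦ AC
    C ↦ CC
    D ↦ CAB

A->DCD, B->AC, C->CC, D->CAB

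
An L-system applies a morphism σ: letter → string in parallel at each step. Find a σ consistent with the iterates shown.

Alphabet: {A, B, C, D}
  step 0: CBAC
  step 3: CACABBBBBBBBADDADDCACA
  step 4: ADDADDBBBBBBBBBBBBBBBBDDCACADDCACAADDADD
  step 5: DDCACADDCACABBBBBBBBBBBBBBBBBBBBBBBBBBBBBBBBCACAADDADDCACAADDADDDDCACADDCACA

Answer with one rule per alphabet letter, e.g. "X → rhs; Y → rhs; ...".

  step 4 ⇒ step 5: ADDADDBBBBBBBBBBBBBBBBDDCACADDCACAADDADD ⇒ DD·CA·CA·DD·CA·CA·BB·BB·BB·BB·BB·BB·BB·BB·BB·BB·BB·BB·BB·BB·BB·BB·CA·CA·A·DD·A·DD·CA·CA·A·DD·A·DD·DD·CA·CA·DD·CA·CA
    A ↦ DD
    B ↦ BB
    C ↦ A
    D ↦ CA

A->DD, B->BB, C->A, D->CA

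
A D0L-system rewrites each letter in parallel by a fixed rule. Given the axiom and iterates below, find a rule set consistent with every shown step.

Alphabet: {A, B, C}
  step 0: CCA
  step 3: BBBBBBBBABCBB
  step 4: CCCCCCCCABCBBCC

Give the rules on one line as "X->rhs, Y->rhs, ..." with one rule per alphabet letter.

A->AB, B->C, C->BB

  step 3 ⇒ step 4: BBBBBBBBABCBB ⇒ C·C·C·C·C·C·C·C·AB·C·BB·C·C
    A ↦ AB
    B ↦ C
    C ↦ BB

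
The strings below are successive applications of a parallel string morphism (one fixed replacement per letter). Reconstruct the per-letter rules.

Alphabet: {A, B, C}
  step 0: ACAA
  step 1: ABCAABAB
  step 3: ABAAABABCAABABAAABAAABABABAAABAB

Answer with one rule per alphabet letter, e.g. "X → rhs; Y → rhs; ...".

A->AB, B->AA, C->CA

  step 0 ⇒ step 1: ACAA ⇒ AB·CA·AB·AB
    A ↦ AB
    C ↦ CA
    B ↦ AA  (constrained at step 1)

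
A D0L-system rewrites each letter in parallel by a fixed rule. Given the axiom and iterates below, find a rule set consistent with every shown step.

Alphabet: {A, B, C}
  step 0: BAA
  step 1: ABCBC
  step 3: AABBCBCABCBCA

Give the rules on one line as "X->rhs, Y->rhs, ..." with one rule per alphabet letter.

A->BC, B->A, C->AB

  step 0 ⇒ step 1: BAA ⇒ A·BC·BC
    A ↦ BC
    B ↦ A
    C ↦ AB  (constrained at step 1)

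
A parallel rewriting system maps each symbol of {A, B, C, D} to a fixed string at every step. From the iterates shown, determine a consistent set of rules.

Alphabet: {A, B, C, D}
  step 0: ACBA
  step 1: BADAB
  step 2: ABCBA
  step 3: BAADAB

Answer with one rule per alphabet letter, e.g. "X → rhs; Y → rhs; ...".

A->B, B->A, C->AD, D->C

  step 2 ⇒ step 3: ABCBA ⇒ B·A·AD·A·B
    A ↦ B
    B ↦ A
    C ↦ AD
  step 1 ⇒ step 2: BADAB ⇒ A·B·C·B·A
    D ↦ C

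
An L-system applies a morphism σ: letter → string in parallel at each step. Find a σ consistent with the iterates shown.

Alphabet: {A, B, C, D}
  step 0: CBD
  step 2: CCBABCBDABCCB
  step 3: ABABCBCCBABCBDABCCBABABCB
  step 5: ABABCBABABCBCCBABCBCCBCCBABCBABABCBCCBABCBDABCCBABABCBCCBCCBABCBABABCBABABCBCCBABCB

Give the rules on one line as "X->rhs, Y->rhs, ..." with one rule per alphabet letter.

  step 2 ⇒ step 3: CCBABCBDABCCB ⇒ AB·AB·CB·C·CB·AB·CB·DAB·C·CB·AB·AB·CB
    A ↦ C
    B ↦ CB
    C ↦ AB
    D ↦ DAB

A->C, B->CB, C->AB, D->DAB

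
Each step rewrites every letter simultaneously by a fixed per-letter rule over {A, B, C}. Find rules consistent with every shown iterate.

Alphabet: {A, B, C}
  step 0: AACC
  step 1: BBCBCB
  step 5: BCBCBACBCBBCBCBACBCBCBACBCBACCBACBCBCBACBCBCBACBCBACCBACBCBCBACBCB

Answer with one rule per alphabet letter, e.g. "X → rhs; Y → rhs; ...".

  step 0 ⇒ step 1: AACC ⇒ B·B·CB·CB
    A ↦ B
    C ↦ CB
    B ↦ AC  (constrained at step 1)

A->B, B->AC, C->CB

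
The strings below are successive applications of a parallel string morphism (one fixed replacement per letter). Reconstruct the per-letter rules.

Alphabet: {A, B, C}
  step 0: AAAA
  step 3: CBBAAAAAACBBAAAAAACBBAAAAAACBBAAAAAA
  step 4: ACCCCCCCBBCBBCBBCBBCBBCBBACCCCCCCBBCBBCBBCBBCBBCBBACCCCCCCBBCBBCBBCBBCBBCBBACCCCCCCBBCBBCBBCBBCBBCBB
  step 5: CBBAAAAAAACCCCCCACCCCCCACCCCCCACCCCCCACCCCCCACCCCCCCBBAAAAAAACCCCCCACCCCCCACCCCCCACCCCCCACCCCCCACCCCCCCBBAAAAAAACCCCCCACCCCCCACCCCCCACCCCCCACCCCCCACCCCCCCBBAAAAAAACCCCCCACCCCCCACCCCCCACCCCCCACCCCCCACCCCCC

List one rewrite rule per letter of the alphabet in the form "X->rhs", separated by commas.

A->CBB, B->CCC, C->A

  step 4 ⇒ step 5: ACCCCCCCBBCBBCBBCBBCBBCBBACCCCCCCBBCBBCBBCBBCBBCBBACCCCCCCBBCBBCBBCBBCBBCBBACCCCCCCBBCBBCBBCBBCBBCBB ⇒ CBB·A·A·A·A·A·A·A·CCC·CCC·A·CCC·CCC·A·CCC·CCC·A·CCC·CCC·A·CCC·CCC·A·CCC·CCC·CBB·A·A·A·A·A·A·A·CCC·CCC·A·CCC·CCC·A·CCC·CCC·A·CCC·CCC·A·CCC·CCC·A·CCC·CCC·CBB·A·A·A·A·A·A·A·CCC·CCC·A·CCC·CCC·A·CCC·CCC·A·CCC·CCC·A·CCC·CCC·A·CCC·CCC·CBB·A·A·A·A·A·A·A·CCC·CCC·A·CCC·CCC·A·CCC·CCC·A·CCC·CCC·A·CCC·CCC·A·CCC·CCC
    A ↦ CBB
    B ↦ CCC
    C ↦ A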